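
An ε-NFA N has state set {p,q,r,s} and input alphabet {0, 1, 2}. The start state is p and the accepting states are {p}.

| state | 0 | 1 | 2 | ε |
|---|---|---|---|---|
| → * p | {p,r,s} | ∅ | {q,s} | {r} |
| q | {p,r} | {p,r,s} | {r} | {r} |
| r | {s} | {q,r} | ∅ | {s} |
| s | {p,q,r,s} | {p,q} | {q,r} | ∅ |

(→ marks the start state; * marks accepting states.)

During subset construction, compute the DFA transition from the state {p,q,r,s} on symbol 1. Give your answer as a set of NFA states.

δ(p,1) = ∅; δ(q,1) = {p,r,s}; δ(r,1) = {q,r}; δ(s,1) = {p,q}.
Union: {p,q,r,s}.

{p,q,r,s}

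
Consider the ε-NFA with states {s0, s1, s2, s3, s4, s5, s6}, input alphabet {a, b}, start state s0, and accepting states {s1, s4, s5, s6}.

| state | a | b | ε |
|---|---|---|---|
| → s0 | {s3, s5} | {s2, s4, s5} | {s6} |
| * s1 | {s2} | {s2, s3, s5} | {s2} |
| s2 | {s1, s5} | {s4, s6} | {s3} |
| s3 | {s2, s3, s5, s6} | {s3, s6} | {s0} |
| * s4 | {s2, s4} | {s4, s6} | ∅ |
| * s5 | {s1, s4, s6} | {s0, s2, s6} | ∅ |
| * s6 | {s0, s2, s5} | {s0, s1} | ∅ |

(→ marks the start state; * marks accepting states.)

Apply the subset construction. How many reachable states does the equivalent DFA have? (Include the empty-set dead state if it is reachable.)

3

Start state of the DFA: {s0, s6} (ε-closure of the NFA start).
{s0, s6} --a--> {s0, s2, s3, s5, s6}  [new]
{s0, s6} --b--> {s0, s1, s2, s3, s4, s5, s6}  [new]
{s0, s2, s3, s5, s6} --a--> {s0, s1, s2, s3, s4, s5, s6}  [seen]
{s0, s2, s3, s5, s6} --b--> {s0, s1, s2, s3, s4, s5, s6}  [seen]
{s0, s1, s2, s3, s4, s5, s6} --a--> {s0, s1, s2, s3, s4, s5, s6}  [seen]
{s0, s1, s2, s3, s4, s5, s6} --b--> {s0, s1, s2, s3, s4, s5, s6}  [seen]
Reachable DFA states: {s0, s6}, {s0, s2, s3, s5, s6}, {s0, s1, s2, s3, s4, s5, s6}.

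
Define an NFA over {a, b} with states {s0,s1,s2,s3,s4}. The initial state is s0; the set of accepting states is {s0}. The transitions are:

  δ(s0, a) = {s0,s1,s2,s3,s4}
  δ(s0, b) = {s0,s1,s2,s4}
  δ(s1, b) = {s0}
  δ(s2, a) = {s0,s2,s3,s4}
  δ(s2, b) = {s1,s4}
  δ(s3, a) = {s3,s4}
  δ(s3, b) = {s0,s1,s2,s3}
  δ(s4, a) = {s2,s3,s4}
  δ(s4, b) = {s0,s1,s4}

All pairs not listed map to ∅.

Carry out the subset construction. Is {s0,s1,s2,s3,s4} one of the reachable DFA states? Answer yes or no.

yes

Start state of the DFA: {s0}.
{s0} --a--> {s0,s1,s2,s3,s4}  [new]
{s0} --b--> {s0,s1,s2,s4}  [new]
{s0,s1,s2,s3,s4} --a--> {s0,s1,s2,s3,s4}  [seen]
{s0,s1,s2,s3,s4} --b--> {s0,s1,s2,s3,s4}  [seen]
{s0,s1,s2,s4} --a--> {s0,s1,s2,s3,s4}  [seen]
{s0,s1,s2,s4} --b--> {s0,s1,s2,s4}  [seen]
Reachable DFA states: {s0}, {s0,s1,s2,s3,s4}, {s0,s1,s2,s4}.
{s0,s1,s2,s3,s4} is among them.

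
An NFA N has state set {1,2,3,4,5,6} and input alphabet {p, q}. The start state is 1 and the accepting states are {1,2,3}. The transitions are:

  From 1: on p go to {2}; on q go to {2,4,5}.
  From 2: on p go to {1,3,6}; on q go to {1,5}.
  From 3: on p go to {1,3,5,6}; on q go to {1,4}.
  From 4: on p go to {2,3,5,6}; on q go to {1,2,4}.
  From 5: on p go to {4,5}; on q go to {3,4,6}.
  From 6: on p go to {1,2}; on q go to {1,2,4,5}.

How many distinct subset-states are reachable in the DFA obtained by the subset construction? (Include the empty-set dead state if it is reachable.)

Start state of the DFA: {1}.
{1} --p--> {2}  [new]
{1} --q--> {2,4,5}  [new]
{2} --p--> {1,3,6}  [new]
{2} --q--> {1,5}  [new]
{2,4,5} --p--> {1,2,3,4,5,6}  [new]
{2,4,5} --q--> {1,2,3,4,5,6}  [seen]
{1,3,6} --p--> {1,2,3,5,6}  [new]
{1,3,6} --q--> {1,2,4,5}  [new]
{1,5} --p--> {2,4,5}  [seen]
{1,5} --q--> {2,3,4,5,6}  [new]
{1,2,3,4,5,6} --p--> {1,2,3,4,5,6}  [seen]
{1,2,3,4,5,6} --q--> {1,2,3,4,5,6}  [seen]
{1,2,3,5,6} --p--> {1,2,3,4,5,6}  [seen]
{1,2,3,5,6} --q--> {1,2,3,4,5,6}  [seen]
{1,2,4,5} --p--> {1,2,3,4,5,6}  [seen]
{1,2,4,5} --q--> {1,2,3,4,5,6}  [seen]
{2,3,4,5,6} --p--> {1,2,3,4,5,6}  [seen]
{2,3,4,5,6} --q--> {1,2,3,4,5,6}  [seen]
Reachable DFA states: {1}, {2}, {2,4,5}, {1,3,6}, {1,5}, {1,2,3,4,5,6}, {1,2,3,5,6}, {1,2,4,5}, {2,3,4,5,6}.

9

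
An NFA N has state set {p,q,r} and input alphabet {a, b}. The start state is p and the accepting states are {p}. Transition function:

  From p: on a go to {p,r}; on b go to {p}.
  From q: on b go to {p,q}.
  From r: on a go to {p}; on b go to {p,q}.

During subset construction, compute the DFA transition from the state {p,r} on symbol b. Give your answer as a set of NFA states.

δ(p,b) = {p}; δ(r,b) = {p,q}.
Union: {p,q}.

{p,q}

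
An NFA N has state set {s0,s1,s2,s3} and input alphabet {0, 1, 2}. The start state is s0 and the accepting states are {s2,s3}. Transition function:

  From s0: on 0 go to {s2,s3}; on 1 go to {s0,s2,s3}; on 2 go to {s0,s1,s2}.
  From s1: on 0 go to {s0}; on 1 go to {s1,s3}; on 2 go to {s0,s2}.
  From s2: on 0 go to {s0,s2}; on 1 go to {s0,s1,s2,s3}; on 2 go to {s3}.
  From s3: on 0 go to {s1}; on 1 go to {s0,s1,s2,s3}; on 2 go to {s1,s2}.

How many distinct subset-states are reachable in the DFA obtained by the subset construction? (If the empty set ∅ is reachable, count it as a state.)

Start state of the DFA: {s0}.
{s0} --0--> {s2,s3}  [new]
{s0} --1--> {s0,s2,s3}  [new]
{s0} --2--> {s0,s1,s2}  [new]
{s2,s3} --0--> {s0,s1,s2}  [seen]
{s2,s3} --1--> {s0,s1,s2,s3}  [new]
{s2,s3} --2--> {s1,s2,s3}  [new]
{s0,s2,s3} --0--> {s0,s1,s2,s3}  [seen]
{s0,s2,s3} --1--> {s0,s1,s2,s3}  [seen]
{s0,s2,s3} --2--> {s0,s1,s2,s3}  [seen]
{s0,s1,s2} --0--> {s0,s2,s3}  [seen]
{s0,s1,s2} --1--> {s0,s1,s2,s3}  [seen]
{s0,s1,s2} --2--> {s0,s1,s2,s3}  [seen]
{s0,s1,s2,s3} --0--> {s0,s1,s2,s3}  [seen]
{s0,s1,s2,s3} --1--> {s0,s1,s2,s3}  [seen]
{s0,s1,s2,s3} --2--> {s0,s1,s2,s3}  [seen]
{s1,s2,s3} --0--> {s0,s1,s2}  [seen]
{s1,s2,s3} --1--> {s0,s1,s2,s3}  [seen]
{s1,s2,s3} --2--> {s0,s1,s2,s3}  [seen]
Reachable DFA states: {s0}, {s2,s3}, {s0,s2,s3}, {s0,s1,s2}, {s0,s1,s2,s3}, {s1,s2,s3}.

6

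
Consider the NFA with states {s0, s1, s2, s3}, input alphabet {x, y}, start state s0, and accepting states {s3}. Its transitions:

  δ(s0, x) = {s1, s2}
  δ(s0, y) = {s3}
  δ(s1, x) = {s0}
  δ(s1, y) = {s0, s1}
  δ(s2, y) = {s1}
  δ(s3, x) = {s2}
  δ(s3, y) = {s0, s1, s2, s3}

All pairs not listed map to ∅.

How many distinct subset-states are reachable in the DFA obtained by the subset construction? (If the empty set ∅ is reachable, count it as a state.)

10

Start state of the DFA: {s0}.
{s0} --x--> {s1, s2}  [new]
{s0} --y--> {s3}  [new]
{s1, s2} --x--> {s0}  [seen]
{s1, s2} --y--> {s0, s1}  [new]
{s3} --x--> {s2}  [new]
{s3} --y--> {s0, s1, s2, s3}  [new]
{s0, s1} --x--> {s0, s1, s2}  [new]
{s0, s1} --y--> {s0, s1, s3}  [new]
{s2} --x--> ∅  [new]
{s2} --y--> {s1}  [new]
{s0, s1, s2, s3} --x--> {s0, s1, s2}  [seen]
{s0, s1, s2, s3} --y--> {s0, s1, s2, s3}  [seen]
{s0, s1, s2} --x--> {s0, s1, s2}  [seen]
{s0, s1, s2} --y--> {s0, s1, s3}  [seen]
{s0, s1, s3} --x--> {s0, s1, s2}  [seen]
{s0, s1, s3} --y--> {s0, s1, s2, s3}  [seen]
∅ --x--> ∅  [seen]
∅ --y--> ∅  [seen]
{s1} --x--> {s0}  [seen]
{s1} --y--> {s0, s1}  [seen]
Reachable DFA states: {s0}, {s1, s2}, {s3}, {s0, s1}, {s2}, {s0, s1, s2, s3}, {s0, s1, s2}, {s0, s1, s3}, ∅, {s1}.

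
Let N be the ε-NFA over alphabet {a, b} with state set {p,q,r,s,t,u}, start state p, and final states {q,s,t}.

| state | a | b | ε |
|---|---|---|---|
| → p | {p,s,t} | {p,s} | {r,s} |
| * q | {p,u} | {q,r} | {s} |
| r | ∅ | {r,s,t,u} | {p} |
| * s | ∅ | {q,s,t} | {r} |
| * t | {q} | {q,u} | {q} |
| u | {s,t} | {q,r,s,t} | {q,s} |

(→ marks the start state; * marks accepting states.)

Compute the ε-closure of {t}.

Begin with {t}.
t →ε {q}; add q.
q →ε {s}; add s.
s →ε {r}; add r.
r →ε {p}; add p.
ε-closure = {p,q,r,s,t}.

{p,q,r,s,t}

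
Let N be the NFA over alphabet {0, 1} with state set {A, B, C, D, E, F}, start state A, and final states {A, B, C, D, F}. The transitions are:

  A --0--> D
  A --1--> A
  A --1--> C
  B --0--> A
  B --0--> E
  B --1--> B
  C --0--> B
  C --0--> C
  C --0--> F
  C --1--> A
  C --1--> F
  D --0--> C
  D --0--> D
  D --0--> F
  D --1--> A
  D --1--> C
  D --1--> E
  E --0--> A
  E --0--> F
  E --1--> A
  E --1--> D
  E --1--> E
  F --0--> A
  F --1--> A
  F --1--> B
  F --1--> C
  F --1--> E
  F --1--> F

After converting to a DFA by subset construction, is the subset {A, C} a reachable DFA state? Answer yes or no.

yes

Start state of the DFA: {A}.
{A} --0--> {D}  [new]
{A} --1--> {A, C}  [new]
{D} --0--> {C, D, F}  [new]
{D} --1--> {A, C, E}  [new]
{A, C} --0--> {B, C, D, F}  [new]
{A, C} --1--> {A, C, F}  [new]
{C, D, F} --0--> {A, B, C, D, F}  [new]
{C, D, F} --1--> {A, B, C, E, F}  [new]
{A, C, E} --0--> {A, B, C, D, F}  [seen]
{A, C, E} --1--> {A, C, D, E, F}  [new]
{B, C, D, F} --0--> {A, B, C, D, E, F}  [new]
{B, C, D, F} --1--> {A, B, C, E, F}  [seen]
{A, C, F} --0--> {A, B, C, D, F}  [seen]
{A, C, F} --1--> {A, B, C, E, F}  [seen]
{A, B, C, D, F} --0--> {A, B, C, D, E, F}  [seen]
{A, B, C, D, F} --1--> {A, B, C, E, F}  [seen]
{A, B, C, E, F} --0--> {A, B, C, D, E, F}  [seen]
{A, B, C, E, F} --1--> {A, B, C, D, E, F}  [seen]
{A, C, D, E, F} --0--> {A, B, C, D, F}  [seen]
{A, C, D, E, F} --1--> {A, B, C, D, E, F}  [seen]
{A, B, C, D, E, F} --0--> {A, B, C, D, E, F}  [seen]
{A, B, C, D, E, F} --1--> {A, B, C, D, E, F}  [seen]
Reachable DFA states: {A}, {D}, {A, C}, {C, D, F}, {A, C, E}, {B, C, D, F}, {A, C, F}, {A, B, C, D, F}, {A, B, C, E, F}, {A, C, D, E, F}, {A, B, C, D, E, F}.
{A, C} is among them.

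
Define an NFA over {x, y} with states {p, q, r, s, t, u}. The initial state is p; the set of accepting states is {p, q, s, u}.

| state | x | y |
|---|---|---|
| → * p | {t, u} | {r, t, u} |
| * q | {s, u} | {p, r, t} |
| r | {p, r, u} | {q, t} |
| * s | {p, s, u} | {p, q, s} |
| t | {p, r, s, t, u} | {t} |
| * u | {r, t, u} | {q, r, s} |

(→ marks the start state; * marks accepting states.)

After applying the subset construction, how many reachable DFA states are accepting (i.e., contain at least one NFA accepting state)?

7

Start state of the DFA: {p}.
{p} --x--> {t, u}  [new]
{p} --y--> {r, t, u}  [new]
{t, u} --x--> {p, r, s, t, u}  [new]
{t, u} --y--> {q, r, s, t}  [new]
{r, t, u} --x--> {p, r, s, t, u}  [seen]
{r, t, u} --y--> {q, r, s, t}  [seen]
{p, r, s, t, u} --x--> {p, r, s, t, u}  [seen]
{p, r, s, t, u} --y--> {p, q, r, s, t, u}  [new]
{q, r, s, t} --x--> {p, r, s, t, u}  [seen]
{q, r, s, t} --y--> {p, q, r, s, t}  [new]
{p, q, r, s, t, u} --x--> {p, r, s, t, u}  [seen]
{p, q, r, s, t, u} --y--> {p, q, r, s, t, u}  [seen]
{p, q, r, s, t} --x--> {p, r, s, t, u}  [seen]
{p, q, r, s, t} --y--> {p, q, r, s, t, u}  [seen]
Reachable DFA states: {p}, {t, u}, {r, t, u}, {p, r, s, t, u}, {q, r, s, t}, {p, q, r, s, t, u}, {p, q, r, s, t}.
Accepting DFA states (contain an NFA accepting state): {p}, {t, u}, {r, t, u}, {p, r, s, t, u}, {q, r, s, t}, {p, q, r, s, t, u}, {p, q, r, s, t}.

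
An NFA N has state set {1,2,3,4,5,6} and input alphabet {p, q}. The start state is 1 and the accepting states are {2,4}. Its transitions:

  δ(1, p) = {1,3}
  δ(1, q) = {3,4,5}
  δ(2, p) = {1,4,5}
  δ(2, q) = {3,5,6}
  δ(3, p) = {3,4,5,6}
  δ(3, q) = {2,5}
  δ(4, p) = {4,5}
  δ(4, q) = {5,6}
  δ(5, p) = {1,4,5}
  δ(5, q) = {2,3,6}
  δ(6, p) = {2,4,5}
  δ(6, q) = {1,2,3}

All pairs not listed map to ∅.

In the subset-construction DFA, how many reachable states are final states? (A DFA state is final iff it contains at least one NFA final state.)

6

Start state of the DFA: {1}.
{1} --p--> {1,3}  [new]
{1} --q--> {3,4,5}  [new]
{1,3} --p--> {1,3,4,5,6}  [new]
{1,3} --q--> {2,3,4,5}  [new]
{3,4,5} --p--> {1,3,4,5,6}  [seen]
{3,4,5} --q--> {2,3,5,6}  [new]
{1,3,4,5,6} --p--> {1,2,3,4,5,6}  [new]
{1,3,4,5,6} --q--> {1,2,3,4,5,6}  [seen]
{2,3,4,5} --p--> {1,3,4,5,6}  [seen]
{2,3,4,5} --q--> {2,3,5,6}  [seen]
{2,3,5,6} --p--> {1,2,3,4,5,6}  [seen]
{2,3,5,6} --q--> {1,2,3,5,6}  [new]
{1,2,3,4,5,6} --p--> {1,2,3,4,5,6}  [seen]
{1,2,3,4,5,6} --q--> {1,2,3,4,5,6}  [seen]
{1,2,3,5,6} --p--> {1,2,3,4,5,6}  [seen]
{1,2,3,5,6} --q--> {1,2,3,4,5,6}  [seen]
Reachable DFA states: {1}, {1,3}, {3,4,5}, {1,3,4,5,6}, {2,3,4,5}, {2,3,5,6}, {1,2,3,4,5,6}, {1,2,3,5,6}.
Accepting DFA states (contain an NFA accepting state): {3,4,5}, {1,3,4,5,6}, {2,3,4,5}, {2,3,5,6}, {1,2,3,4,5,6}, {1,2,3,5,6}.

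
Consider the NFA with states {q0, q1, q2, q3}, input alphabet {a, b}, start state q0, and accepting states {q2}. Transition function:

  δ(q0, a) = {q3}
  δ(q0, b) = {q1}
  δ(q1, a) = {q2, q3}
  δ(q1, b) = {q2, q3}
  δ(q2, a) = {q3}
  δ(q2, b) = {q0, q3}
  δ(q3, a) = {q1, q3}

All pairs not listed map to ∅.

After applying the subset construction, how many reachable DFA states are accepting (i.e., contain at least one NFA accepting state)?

Start state of the DFA: {q0}.
{q0} --a--> {q3}  [new]
{q0} --b--> {q1}  [new]
{q3} --a--> {q1, q3}  [new]
{q3} --b--> ∅  [new]
{q1} --a--> {q2, q3}  [new]
{q1} --b--> {q2, q3}  [seen]
{q1, q3} --a--> {q1, q2, q3}  [new]
{q1, q3} --b--> {q2, q3}  [seen]
∅ --a--> ∅  [seen]
∅ --b--> ∅  [seen]
{q2, q3} --a--> {q1, q3}  [seen]
{q2, q3} --b--> {q0, q3}  [new]
{q1, q2, q3} --a--> {q1, q2, q3}  [seen]
{q1, q2, q3} --b--> {q0, q2, q3}  [new]
{q0, q3} --a--> {q1, q3}  [seen]
{q0, q3} --b--> {q1}  [seen]
{q0, q2, q3} --a--> {q1, q3}  [seen]
{q0, q2, q3} --b--> {q0, q1, q3}  [new]
{q0, q1, q3} --a--> {q1, q2, q3}  [seen]
{q0, q1, q3} --b--> {q1, q2, q3}  [seen]
Reachable DFA states: {q0}, {q3}, {q1}, {q1, q3}, ∅, {q2, q3}, {q1, q2, q3}, {q0, q3}, {q0, q2, q3}, {q0, q1, q3}.
Accepting DFA states (contain an NFA accepting state): {q2, q3}, {q1, q2, q3}, {q0, q2, q3}.

3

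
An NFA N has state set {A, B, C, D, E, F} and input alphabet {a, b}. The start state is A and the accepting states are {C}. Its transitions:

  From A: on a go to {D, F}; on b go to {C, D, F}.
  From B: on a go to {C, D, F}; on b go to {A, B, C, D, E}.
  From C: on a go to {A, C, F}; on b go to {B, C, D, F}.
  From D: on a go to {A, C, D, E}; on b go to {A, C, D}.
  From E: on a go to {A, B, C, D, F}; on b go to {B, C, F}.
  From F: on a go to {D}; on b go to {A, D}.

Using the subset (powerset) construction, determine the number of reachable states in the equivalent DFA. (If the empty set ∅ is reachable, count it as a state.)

Start state of the DFA: {A}.
{A} --a--> {D, F}  [new]
{A} --b--> {C, D, F}  [new]
{D, F} --a--> {A, C, D, E}  [new]
{D, F} --b--> {A, C, D}  [new]
{C, D, F} --a--> {A, C, D, E, F}  [new]
{C, D, F} --b--> {A, B, C, D, F}  [new]
{A, C, D, E} --a--> {A, B, C, D, E, F}  [new]
{A, C, D, E} --b--> {A, B, C, D, F}  [seen]
{A, C, D} --a--> {A, C, D, E, F}  [seen]
{A, C, D} --b--> {A, B, C, D, F}  [seen]
{A, C, D, E, F} --a--> {A, B, C, D, E, F}  [seen]
{A, C, D, E, F} --b--> {A, B, C, D, F}  [seen]
{A, B, C, D, F} --a--> {A, C, D, E, F}  [seen]
{A, B, C, D, F} --b--> {A, B, C, D, E, F}  [seen]
{A, B, C, D, E, F} --a--> {A, B, C, D, E, F}  [seen]
{A, B, C, D, E, F} --b--> {A, B, C, D, E, F}  [seen]
Reachable DFA states: {A}, {D, F}, {C, D, F}, {A, C, D, E}, {A, C, D}, {A, C, D, E, F}, {A, B, C, D, F}, {A, B, C, D, E, F}.

8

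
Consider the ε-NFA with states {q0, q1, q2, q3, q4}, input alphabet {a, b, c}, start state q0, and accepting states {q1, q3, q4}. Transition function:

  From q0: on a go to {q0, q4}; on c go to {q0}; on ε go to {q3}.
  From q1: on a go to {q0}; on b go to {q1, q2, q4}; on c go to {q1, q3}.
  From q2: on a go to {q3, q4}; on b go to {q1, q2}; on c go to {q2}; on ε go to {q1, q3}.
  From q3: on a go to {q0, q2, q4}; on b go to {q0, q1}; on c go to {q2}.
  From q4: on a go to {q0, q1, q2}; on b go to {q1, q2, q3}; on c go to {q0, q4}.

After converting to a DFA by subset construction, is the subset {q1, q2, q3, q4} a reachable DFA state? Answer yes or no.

Start state of the DFA: {q0, q3} (ε-closure of the NFA start).
{q0, q3} --a--> {q0, q1, q2, q3, q4}  [new]
{q0, q3} --b--> {q0, q1, q3}  [new]
{q0, q3} --c--> {q0, q1, q2, q3}  [new]
{q0, q1, q2, q3, q4} --a--> {q0, q1, q2, q3, q4}  [seen]
{q0, q1, q2, q3, q4} --b--> {q0, q1, q2, q3, q4}  [seen]
{q0, q1, q2, q3, q4} --c--> {q0, q1, q2, q3, q4}  [seen]
{q0, q1, q3} --a--> {q0, q1, q2, q3, q4}  [seen]
{q0, q1, q3} --b--> {q0, q1, q2, q3, q4}  [seen]
{q0, q1, q3} --c--> {q0, q1, q2, q3}  [seen]
{q0, q1, q2, q3} --a--> {q0, q1, q2, q3, q4}  [seen]
{q0, q1, q2, q3} --b--> {q0, q1, q2, q3, q4}  [seen]
{q0, q1, q2, q3} --c--> {q0, q1, q2, q3}  [seen]
Reachable DFA states: {q0, q3}, {q0, q1, q2, q3, q4}, {q0, q1, q3}, {q0, q1, q2, q3}.
{q1, q2, q3, q4} is not among them.

no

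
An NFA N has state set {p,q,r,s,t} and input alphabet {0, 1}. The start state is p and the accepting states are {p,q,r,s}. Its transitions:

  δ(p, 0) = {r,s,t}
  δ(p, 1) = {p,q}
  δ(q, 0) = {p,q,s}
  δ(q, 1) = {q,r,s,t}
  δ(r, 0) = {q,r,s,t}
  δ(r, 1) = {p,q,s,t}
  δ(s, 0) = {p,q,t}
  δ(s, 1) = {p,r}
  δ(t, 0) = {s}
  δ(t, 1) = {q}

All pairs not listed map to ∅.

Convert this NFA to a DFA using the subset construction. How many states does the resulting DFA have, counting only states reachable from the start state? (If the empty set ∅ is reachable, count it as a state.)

Start state of the DFA: {p}.
{p} --0--> {r,s,t}  [new]
{p} --1--> {p,q}  [new]
{r,s,t} --0--> {p,q,r,s,t}  [new]
{r,s,t} --1--> {p,q,r,s,t}  [seen]
{p,q} --0--> {p,q,r,s,t}  [seen]
{p,q} --1--> {p,q,r,s,t}  [seen]
{p,q,r,s,t} --0--> {p,q,r,s,t}  [seen]
{p,q,r,s,t} --1--> {p,q,r,s,t}  [seen]
Reachable DFA states: {p}, {r,s,t}, {p,q}, {p,q,r,s,t}.

4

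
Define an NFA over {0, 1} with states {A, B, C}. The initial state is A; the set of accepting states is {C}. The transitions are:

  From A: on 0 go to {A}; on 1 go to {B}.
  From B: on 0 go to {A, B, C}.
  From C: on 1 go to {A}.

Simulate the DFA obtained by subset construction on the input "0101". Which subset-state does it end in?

{A, B}

Start: {A}.
δ(A,0) = {A}.
Union: {A}.
After 0: {A}.
δ(A,1) = {B}.
Union: {B}.
After 1: {B}.
δ(B,0) = {A, B, C}.
Union: {A, B, C}.
After 0: {A, B, C}.
δ(A,1) = {B}; δ(B,1) = ∅; δ(C,1) = {A}.
Union: {A, B}.
After 1: {A, B}.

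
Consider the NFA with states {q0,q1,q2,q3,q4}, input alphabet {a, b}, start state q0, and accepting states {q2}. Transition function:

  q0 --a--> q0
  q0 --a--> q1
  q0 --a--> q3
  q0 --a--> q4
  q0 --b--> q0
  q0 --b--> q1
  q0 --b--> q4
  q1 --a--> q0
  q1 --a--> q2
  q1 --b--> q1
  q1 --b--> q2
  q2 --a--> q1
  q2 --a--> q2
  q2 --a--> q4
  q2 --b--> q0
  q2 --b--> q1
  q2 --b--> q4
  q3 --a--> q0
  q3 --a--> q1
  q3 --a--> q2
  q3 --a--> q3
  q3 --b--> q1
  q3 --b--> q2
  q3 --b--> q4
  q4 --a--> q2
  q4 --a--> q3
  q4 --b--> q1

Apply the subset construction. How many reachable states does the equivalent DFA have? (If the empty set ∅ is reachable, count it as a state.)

5

Start state of the DFA: {q0}.
{q0} --a--> {q0,q1,q3,q4}  [new]
{q0} --b--> {q0,q1,q4}  [new]
{q0,q1,q3,q4} --a--> {q0,q1,q2,q3,q4}  [new]
{q0,q1,q3,q4} --b--> {q0,q1,q2,q4}  [new]
{q0,q1,q4} --a--> {q0,q1,q2,q3,q4}  [seen]
{q0,q1,q4} --b--> {q0,q1,q2,q4}  [seen]
{q0,q1,q2,q3,q4} --a--> {q0,q1,q2,q3,q4}  [seen]
{q0,q1,q2,q3,q4} --b--> {q0,q1,q2,q4}  [seen]
{q0,q1,q2,q4} --a--> {q0,q1,q2,q3,q4}  [seen]
{q0,q1,q2,q4} --b--> {q0,q1,q2,q4}  [seen]
Reachable DFA states: {q0}, {q0,q1,q3,q4}, {q0,q1,q4}, {q0,q1,q2,q3,q4}, {q0,q1,q2,q4}.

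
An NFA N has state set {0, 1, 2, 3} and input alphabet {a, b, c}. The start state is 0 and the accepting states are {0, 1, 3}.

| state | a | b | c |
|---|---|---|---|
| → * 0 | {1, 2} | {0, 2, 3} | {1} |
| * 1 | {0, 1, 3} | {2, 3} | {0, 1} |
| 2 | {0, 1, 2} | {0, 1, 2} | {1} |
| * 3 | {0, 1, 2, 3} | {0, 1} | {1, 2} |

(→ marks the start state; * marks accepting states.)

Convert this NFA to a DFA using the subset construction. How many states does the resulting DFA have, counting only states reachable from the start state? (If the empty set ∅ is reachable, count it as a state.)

Start state of the DFA: {0}.
{0} --a--> {1, 2}  [new]
{0} --b--> {0, 2, 3}  [new]
{0} --c--> {1}  [new]
{1, 2} --a--> {0, 1, 2, 3}  [new]
{1, 2} --b--> {0, 1, 2, 3}  [seen]
{1, 2} --c--> {0, 1}  [new]
{0, 2, 3} --a--> {0, 1, 2, 3}  [seen]
{0, 2, 3} --b--> {0, 1, 2, 3}  [seen]
{0, 2, 3} --c--> {1, 2}  [seen]
{1} --a--> {0, 1, 3}  [new]
{1} --b--> {2, 3}  [new]
{1} --c--> {0, 1}  [seen]
{0, 1, 2, 3} --a--> {0, 1, 2, 3}  [seen]
{0, 1, 2, 3} --b--> {0, 1, 2, 3}  [seen]
{0, 1, 2, 3} --c--> {0, 1, 2}  [new]
{0, 1} --a--> {0, 1, 2, 3}  [seen]
{0, 1} --b--> {0, 2, 3}  [seen]
{0, 1} --c--> {0, 1}  [seen]
{0, 1, 3} --a--> {0, 1, 2, 3}  [seen]
{0, 1, 3} --b--> {0, 1, 2, 3}  [seen]
{0, 1, 3} --c--> {0, 1, 2}  [seen]
{2, 3} --a--> {0, 1, 2, 3}  [seen]
{2, 3} --b--> {0, 1, 2}  [seen]
{2, 3} --c--> {1, 2}  [seen]
{0, 1, 2} --a--> {0, 1, 2, 3}  [seen]
{0, 1, 2} --b--> {0, 1, 2, 3}  [seen]
{0, 1, 2} --c--> {0, 1}  [seen]
Reachable DFA states: {0}, {1, 2}, {0, 2, 3}, {1}, {0, 1, 2, 3}, {0, 1}, {0, 1, 3}, {2, 3}, {0, 1, 2}.

9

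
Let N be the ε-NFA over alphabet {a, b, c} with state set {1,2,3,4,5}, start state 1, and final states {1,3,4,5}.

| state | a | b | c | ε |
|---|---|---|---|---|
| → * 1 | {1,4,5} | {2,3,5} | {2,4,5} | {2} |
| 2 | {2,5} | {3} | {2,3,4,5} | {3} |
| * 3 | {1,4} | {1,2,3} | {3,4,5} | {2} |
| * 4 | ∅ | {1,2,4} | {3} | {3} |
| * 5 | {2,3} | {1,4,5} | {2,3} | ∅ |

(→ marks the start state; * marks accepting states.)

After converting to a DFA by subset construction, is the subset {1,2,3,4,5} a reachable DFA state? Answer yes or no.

Start state of the DFA: {1,2,3} (ε-closure of the NFA start).
{1,2,3} --a--> {1,2,3,4,5}  [new]
{1,2,3} --b--> {1,2,3,5}  [new]
{1,2,3} --c--> {2,3,4,5}  [new]
{1,2,3,4,5} --a--> {1,2,3,4,5}  [seen]
{1,2,3,4,5} --b--> {1,2,3,4,5}  [seen]
{1,2,3,4,5} --c--> {2,3,4,5}  [seen]
{1,2,3,5} --a--> {1,2,3,4,5}  [seen]
{1,2,3,5} --b--> {1,2,3,4,5}  [seen]
{1,2,3,5} --c--> {2,3,4,5}  [seen]
{2,3,4,5} --a--> {1,2,3,4,5}  [seen]
{2,3,4,5} --b--> {1,2,3,4,5}  [seen]
{2,3,4,5} --c--> {2,3,4,5}  [seen]
Reachable DFA states: {1,2,3}, {1,2,3,4,5}, {1,2,3,5}, {2,3,4,5}.
{1,2,3,4,5} is among them.

yes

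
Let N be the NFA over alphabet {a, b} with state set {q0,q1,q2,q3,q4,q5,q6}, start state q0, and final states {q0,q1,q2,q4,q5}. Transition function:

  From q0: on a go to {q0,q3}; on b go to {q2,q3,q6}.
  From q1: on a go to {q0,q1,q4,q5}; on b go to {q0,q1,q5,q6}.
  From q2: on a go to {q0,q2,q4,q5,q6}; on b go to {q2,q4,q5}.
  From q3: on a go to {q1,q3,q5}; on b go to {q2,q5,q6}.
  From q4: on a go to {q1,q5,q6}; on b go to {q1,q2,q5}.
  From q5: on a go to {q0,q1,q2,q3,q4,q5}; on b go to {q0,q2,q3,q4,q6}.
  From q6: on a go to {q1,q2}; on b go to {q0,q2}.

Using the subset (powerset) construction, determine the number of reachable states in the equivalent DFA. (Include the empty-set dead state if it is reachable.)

9

Start state of the DFA: {q0}.
{q0} --a--> {q0,q3}  [new]
{q0} --b--> {q2,q3,q6}  [new]
{q0,q3} --a--> {q0,q1,q3,q5}  [new]
{q0,q3} --b--> {q2,q3,q5,q6}  [new]
{q2,q3,q6} --a--> {q0,q1,q2,q3,q4,q5,q6}  [new]
{q2,q3,q6} --b--> {q0,q2,q4,q5,q6}  [new]
{q0,q1,q3,q5} --a--> {q0,q1,q2,q3,q4,q5}  [new]
{q0,q1,q3,q5} --b--> {q0,q1,q2,q3,q4,q5,q6}  [seen]
{q2,q3,q5,q6} --a--> {q0,q1,q2,q3,q4,q5,q6}  [seen]
{q2,q3,q5,q6} --b--> {q0,q2,q3,q4,q5,q6}  [new]
{q0,q1,q2,q3,q4,q5,q6} --a--> {q0,q1,q2,q3,q4,q5,q6}  [seen]
{q0,q1,q2,q3,q4,q5,q6} --b--> {q0,q1,q2,q3,q4,q5,q6}  [seen]
{q0,q2,q4,q5,q6} --a--> {q0,q1,q2,q3,q4,q5,q6}  [seen]
{q0,q2,q4,q5,q6} --b--> {q0,q1,q2,q3,q4,q5,q6}  [seen]
{q0,q1,q2,q3,q4,q5} --a--> {q0,q1,q2,q3,q4,q5,q6}  [seen]
{q0,q1,q2,q3,q4,q5} --b--> {q0,q1,q2,q3,q4,q5,q6}  [seen]
{q0,q2,q3,q4,q5,q6} --a--> {q0,q1,q2,q3,q4,q5,q6}  [seen]
{q0,q2,q3,q4,q5,q6} --b--> {q0,q1,q2,q3,q4,q5,q6}  [seen]
Reachable DFA states: {q0}, {q0,q3}, {q2,q3,q6}, {q0,q1,q3,q5}, {q2,q3,q5,q6}, {q0,q1,q2,q3,q4,q5,q6}, {q0,q2,q4,q5,q6}, {q0,q1,q2,q3,q4,q5}, {q0,q2,q3,q4,q5,q6}.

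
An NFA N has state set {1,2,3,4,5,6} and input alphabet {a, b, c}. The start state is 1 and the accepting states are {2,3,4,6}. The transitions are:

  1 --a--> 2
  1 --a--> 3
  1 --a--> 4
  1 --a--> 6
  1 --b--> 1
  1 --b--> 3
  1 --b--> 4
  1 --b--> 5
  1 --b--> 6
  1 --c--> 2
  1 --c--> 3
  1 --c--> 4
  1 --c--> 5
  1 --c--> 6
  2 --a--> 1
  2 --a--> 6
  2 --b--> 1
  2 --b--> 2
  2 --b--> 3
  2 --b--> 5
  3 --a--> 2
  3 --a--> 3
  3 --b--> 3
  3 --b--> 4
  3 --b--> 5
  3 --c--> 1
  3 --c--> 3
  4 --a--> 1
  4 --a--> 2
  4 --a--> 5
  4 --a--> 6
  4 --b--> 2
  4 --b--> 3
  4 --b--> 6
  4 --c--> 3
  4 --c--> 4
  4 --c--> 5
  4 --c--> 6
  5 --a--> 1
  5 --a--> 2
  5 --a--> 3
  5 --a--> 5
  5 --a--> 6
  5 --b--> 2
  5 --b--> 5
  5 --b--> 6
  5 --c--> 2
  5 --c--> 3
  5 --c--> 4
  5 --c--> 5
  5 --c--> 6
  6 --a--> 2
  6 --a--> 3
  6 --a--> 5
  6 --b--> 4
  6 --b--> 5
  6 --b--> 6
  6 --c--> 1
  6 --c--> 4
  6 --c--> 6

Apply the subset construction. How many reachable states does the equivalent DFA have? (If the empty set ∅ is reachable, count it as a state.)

6

Start state of the DFA: {1}.
{1} --a--> {2,3,4,6}  [new]
{1} --b--> {1,3,4,5,6}  [new]
{1} --c--> {2,3,4,5,6}  [new]
{2,3,4,6} --a--> {1,2,3,5,6}  [new]
{2,3,4,6} --b--> {1,2,3,4,5,6}  [new]
{2,3,4,6} --c--> {1,3,4,5,6}  [seen]
{1,3,4,5,6} --a--> {1,2,3,4,5,6}  [seen]
{1,3,4,5,6} --b--> {1,2,3,4,5,6}  [seen]
{1,3,4,5,6} --c--> {1,2,3,4,5,6}  [seen]
{2,3,4,5,6} --a--> {1,2,3,5,6}  [seen]
{2,3,4,5,6} --b--> {1,2,3,4,5,6}  [seen]
{2,3,4,5,6} --c--> {1,2,3,4,5,6}  [seen]
{1,2,3,5,6} --a--> {1,2,3,4,5,6}  [seen]
{1,2,3,5,6} --b--> {1,2,3,4,5,6}  [seen]
{1,2,3,5,6} --c--> {1,2,3,4,5,6}  [seen]
{1,2,3,4,5,6} --a--> {1,2,3,4,5,6}  [seen]
{1,2,3,4,5,6} --b--> {1,2,3,4,5,6}  [seen]
{1,2,3,4,5,6} --c--> {1,2,3,4,5,6}  [seen]
Reachable DFA states: {1}, {2,3,4,6}, {1,3,4,5,6}, {2,3,4,5,6}, {1,2,3,5,6}, {1,2,3,4,5,6}.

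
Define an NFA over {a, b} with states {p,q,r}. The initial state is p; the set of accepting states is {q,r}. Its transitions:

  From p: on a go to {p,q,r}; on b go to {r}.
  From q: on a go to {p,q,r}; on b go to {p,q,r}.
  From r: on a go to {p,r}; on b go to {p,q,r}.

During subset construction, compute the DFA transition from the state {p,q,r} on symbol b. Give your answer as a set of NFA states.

δ(p,b) = {r}; δ(q,b) = {p,q,r}; δ(r,b) = {p,q,r}.
Union: {p,q,r}.

{p,q,r}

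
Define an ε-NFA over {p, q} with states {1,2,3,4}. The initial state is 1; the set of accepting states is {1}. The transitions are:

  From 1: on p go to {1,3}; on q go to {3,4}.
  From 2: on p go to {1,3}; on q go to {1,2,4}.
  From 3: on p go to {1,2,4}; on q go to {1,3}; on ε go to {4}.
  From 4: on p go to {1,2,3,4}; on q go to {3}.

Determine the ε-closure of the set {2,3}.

{2,3,4}

Begin with {2,3}.
3 →ε {4}; add 4.
ε-closure = {2,3,4}.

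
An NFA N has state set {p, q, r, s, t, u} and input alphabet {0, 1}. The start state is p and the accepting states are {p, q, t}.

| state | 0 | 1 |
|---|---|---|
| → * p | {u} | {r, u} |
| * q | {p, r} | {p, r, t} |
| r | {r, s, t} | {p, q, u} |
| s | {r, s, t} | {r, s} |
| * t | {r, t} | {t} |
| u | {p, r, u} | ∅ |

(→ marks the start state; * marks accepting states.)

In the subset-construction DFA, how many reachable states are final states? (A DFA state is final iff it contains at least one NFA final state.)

Start state of the DFA: {p}.
{p} --0--> {u}  [new]
{p} --1--> {r, u}  [new]
{u} --0--> {p, r, u}  [new]
{u} --1--> ∅  [new]
{r, u} --0--> {p, r, s, t, u}  [new]
{r, u} --1--> {p, q, u}  [new]
{p, r, u} --0--> {p, r, s, t, u}  [seen]
{p, r, u} --1--> {p, q, r, u}  [new]
∅ --0--> ∅  [seen]
∅ --1--> ∅  [seen]
{p, r, s, t, u} --0--> {p, r, s, t, u}  [seen]
{p, r, s, t, u} --1--> {p, q, r, s, t, u}  [new]
{p, q, u} --0--> {p, r, u}  [seen]
{p, q, u} --1--> {p, r, t, u}  [new]
{p, q, r, u} --0--> {p, r, s, t, u}  [seen]
{p, q, r, u} --1--> {p, q, r, t, u}  [new]
{p, q, r, s, t, u} --0--> {p, r, s, t, u}  [seen]
{p, q, r, s, t, u} --1--> {p, q, r, s, t, u}  [seen]
{p, r, t, u} --0--> {p, r, s, t, u}  [seen]
{p, r, t, u} --1--> {p, q, r, t, u}  [seen]
{p, q, r, t, u} --0--> {p, r, s, t, u}  [seen]
{p, q, r, t, u} --1--> {p, q, r, t, u}  [seen]
Reachable DFA states: {p}, {u}, {r, u}, {p, r, u}, ∅, {p, r, s, t, u}, {p, q, u}, {p, q, r, u}, {p, q, r, s, t, u}, {p, r, t, u}, {p, q, r, t, u}.
Accepting DFA states (contain an NFA accepting state): {p}, {p, r, u}, {p, r, s, t, u}, {p, q, u}, {p, q, r, u}, {p, q, r, s, t, u}, {p, r, t, u}, {p, q, r, t, u}.

8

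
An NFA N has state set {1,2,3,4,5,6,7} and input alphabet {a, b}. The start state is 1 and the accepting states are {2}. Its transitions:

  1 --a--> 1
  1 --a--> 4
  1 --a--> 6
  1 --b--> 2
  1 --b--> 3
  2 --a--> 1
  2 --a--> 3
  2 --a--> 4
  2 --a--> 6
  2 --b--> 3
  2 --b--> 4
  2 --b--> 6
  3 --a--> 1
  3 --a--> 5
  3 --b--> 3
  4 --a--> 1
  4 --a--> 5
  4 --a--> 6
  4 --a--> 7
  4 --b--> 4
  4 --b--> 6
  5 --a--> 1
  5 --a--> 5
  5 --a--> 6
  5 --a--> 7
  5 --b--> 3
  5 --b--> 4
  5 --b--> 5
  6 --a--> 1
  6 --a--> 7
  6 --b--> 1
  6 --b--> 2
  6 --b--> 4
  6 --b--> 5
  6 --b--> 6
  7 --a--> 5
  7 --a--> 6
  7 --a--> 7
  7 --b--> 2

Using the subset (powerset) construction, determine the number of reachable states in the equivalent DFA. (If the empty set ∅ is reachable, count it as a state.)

9

Start state of the DFA: {1}.
{1} --a--> {1,4,6}  [new]
{1} --b--> {2,3}  [new]
{1,4,6} --a--> {1,4,5,6,7}  [new]
{1,4,6} --b--> {1,2,3,4,5,6}  [new]
{2,3} --a--> {1,3,4,5,6}  [new]
{2,3} --b--> {3,4,6}  [new]
{1,4,5,6,7} --a--> {1,4,5,6,7}  [seen]
{1,4,5,6,7} --b--> {1,2,3,4,5,6}  [seen]
{1,2,3,4,5,6} --a--> {1,3,4,5,6,7}  [new]
{1,2,3,4,5,6} --b--> {1,2,3,4,5,6}  [seen]
{1,3,4,5,6} --a--> {1,4,5,6,7}  [seen]
{1,3,4,5,6} --b--> {1,2,3,4,5,6}  [seen]
{3,4,6} --a--> {1,5,6,7}  [new]
{3,4,6} --b--> {1,2,3,4,5,6}  [seen]
{1,3,4,5,6,7} --a--> {1,4,5,6,7}  [seen]
{1,3,4,5,6,7} --b--> {1,2,3,4,5,6}  [seen]
{1,5,6,7} --a--> {1,4,5,6,7}  [seen]
{1,5,6,7} --b--> {1,2,3,4,5,6}  [seen]
Reachable DFA states: {1}, {1,4,6}, {2,3}, {1,4,5,6,7}, {1,2,3,4,5,6}, {1,3,4,5,6}, {3,4,6}, {1,3,4,5,6,7}, {1,5,6,7}.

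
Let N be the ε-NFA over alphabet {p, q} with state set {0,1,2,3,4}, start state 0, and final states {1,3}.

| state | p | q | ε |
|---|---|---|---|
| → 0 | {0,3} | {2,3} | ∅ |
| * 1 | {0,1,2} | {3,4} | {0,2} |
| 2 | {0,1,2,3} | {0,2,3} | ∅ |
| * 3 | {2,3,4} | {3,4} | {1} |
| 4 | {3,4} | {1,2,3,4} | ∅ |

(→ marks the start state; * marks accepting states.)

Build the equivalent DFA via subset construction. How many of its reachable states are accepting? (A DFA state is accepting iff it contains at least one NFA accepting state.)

Start state of the DFA: {0} (ε-closure of the NFA start).
{0} --p--> {0,1,2,3}  [new]
{0} --q--> {0,1,2,3}  [seen]
{0,1,2,3} --p--> {0,1,2,3,4}  [new]
{0,1,2,3} --q--> {0,1,2,3,4}  [seen]
{0,1,2,3,4} --p--> {0,1,2,3,4}  [seen]
{0,1,2,3,4} --q--> {0,1,2,3,4}  [seen]
Reachable DFA states: {0}, {0,1,2,3}, {0,1,2,3,4}.
Accepting DFA states (contain an NFA accepting state): {0,1,2,3}, {0,1,2,3,4}.

2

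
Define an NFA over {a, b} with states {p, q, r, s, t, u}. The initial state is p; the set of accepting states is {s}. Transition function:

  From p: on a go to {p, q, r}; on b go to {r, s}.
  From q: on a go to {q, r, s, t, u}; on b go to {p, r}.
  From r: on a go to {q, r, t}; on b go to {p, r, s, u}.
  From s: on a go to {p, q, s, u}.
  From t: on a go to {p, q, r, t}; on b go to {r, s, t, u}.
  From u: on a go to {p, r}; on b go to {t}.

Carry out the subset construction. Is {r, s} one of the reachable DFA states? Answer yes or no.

Start state of the DFA: {p}.
{p} --a--> {p, q, r}  [new]
{p} --b--> {r, s}  [new]
{p, q, r} --a--> {p, q, r, s, t, u}  [new]
{p, q, r} --b--> {p, r, s, u}  [new]
{r, s} --a--> {p, q, r, s, t, u}  [seen]
{r, s} --b--> {p, r, s, u}  [seen]
{p, q, r, s, t, u} --a--> {p, q, r, s, t, u}  [seen]
{p, q, r, s, t, u} --b--> {p, r, s, t, u}  [new]
{p, r, s, u} --a--> {p, q, r, s, t, u}  [seen]
{p, r, s, u} --b--> {p, r, s, t, u}  [seen]
{p, r, s, t, u} --a--> {p, q, r, s, t, u}  [seen]
{p, r, s, t, u} --b--> {p, r, s, t, u}  [seen]
Reachable DFA states: {p}, {p, q, r}, {r, s}, {p, q, r, s, t, u}, {p, r, s, u}, {p, r, s, t, u}.
{r, s} is among them.

yes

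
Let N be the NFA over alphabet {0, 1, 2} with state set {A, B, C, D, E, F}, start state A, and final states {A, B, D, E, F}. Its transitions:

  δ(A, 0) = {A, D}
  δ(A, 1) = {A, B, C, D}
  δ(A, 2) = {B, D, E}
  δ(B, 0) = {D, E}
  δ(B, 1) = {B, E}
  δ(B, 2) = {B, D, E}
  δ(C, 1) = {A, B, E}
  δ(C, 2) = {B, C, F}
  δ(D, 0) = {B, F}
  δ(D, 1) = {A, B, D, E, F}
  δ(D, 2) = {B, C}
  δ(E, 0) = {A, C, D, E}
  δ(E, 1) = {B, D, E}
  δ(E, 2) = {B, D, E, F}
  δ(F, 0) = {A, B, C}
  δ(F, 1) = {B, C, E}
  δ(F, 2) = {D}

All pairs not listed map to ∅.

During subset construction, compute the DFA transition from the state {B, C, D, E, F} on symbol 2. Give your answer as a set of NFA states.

{B, C, D, E, F}

δ(B,2) = {B, D, E}; δ(C,2) = {B, C, F}; δ(D,2) = {B, C}; δ(E,2) = {B, D, E, F}; δ(F,2) = {D}.
Union: {B, C, D, E, F}.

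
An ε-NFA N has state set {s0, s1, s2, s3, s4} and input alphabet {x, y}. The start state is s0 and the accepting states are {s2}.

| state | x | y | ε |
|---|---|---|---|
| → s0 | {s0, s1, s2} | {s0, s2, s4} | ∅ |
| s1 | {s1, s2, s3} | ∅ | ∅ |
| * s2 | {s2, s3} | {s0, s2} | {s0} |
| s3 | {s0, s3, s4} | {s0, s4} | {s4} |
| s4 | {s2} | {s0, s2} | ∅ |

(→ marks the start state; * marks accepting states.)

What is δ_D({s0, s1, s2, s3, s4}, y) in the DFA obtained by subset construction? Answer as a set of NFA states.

{s0, s2, s4}

δ(s0,y) = {s0, s2, s4}; δ(s1,y) = ∅; δ(s2,y) = {s0, s2}; δ(s3,y) = {s0, s4}; δ(s4,y) = {s0, s2}.
Union: {s0, s2, s4}.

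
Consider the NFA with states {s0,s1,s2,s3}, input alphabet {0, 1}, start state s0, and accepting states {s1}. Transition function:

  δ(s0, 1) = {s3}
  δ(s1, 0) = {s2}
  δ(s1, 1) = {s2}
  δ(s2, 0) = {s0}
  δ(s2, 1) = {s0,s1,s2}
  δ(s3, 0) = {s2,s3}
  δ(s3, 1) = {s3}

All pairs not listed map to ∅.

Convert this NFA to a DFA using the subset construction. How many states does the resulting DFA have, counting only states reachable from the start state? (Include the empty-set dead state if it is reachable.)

6

Start state of the DFA: {s0}.
{s0} --0--> ∅  [new]
{s0} --1--> {s3}  [new]
∅ --0--> ∅  [seen]
∅ --1--> ∅  [seen]
{s3} --0--> {s2,s3}  [new]
{s3} --1--> {s3}  [seen]
{s2,s3} --0--> {s0,s2,s3}  [new]
{s2,s3} --1--> {s0,s1,s2,s3}  [new]
{s0,s2,s3} --0--> {s0,s2,s3}  [seen]
{s0,s2,s3} --1--> {s0,s1,s2,s3}  [seen]
{s0,s1,s2,s3} --0--> {s0,s2,s3}  [seen]
{s0,s1,s2,s3} --1--> {s0,s1,s2,s3}  [seen]
Reachable DFA states: {s0}, ∅, {s3}, {s2,s3}, {s0,s2,s3}, {s0,s1,s2,s3}.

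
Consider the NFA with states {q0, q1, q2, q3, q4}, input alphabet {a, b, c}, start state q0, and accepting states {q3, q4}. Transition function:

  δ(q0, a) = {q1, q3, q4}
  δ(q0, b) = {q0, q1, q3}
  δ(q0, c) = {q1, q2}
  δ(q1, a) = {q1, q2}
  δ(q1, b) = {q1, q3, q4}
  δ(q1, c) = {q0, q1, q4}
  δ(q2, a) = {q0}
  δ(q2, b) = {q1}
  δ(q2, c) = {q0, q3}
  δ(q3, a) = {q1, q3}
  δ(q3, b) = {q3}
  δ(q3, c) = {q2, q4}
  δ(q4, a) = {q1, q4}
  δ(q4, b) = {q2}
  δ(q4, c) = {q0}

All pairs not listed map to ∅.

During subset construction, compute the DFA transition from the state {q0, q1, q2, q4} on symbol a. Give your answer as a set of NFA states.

{q0, q1, q2, q3, q4}

δ(q0,a) = {q1, q3, q4}; δ(q1,a) = {q1, q2}; δ(q2,a) = {q0}; δ(q4,a) = {q1, q4}.
Union: {q0, q1, q2, q3, q4}.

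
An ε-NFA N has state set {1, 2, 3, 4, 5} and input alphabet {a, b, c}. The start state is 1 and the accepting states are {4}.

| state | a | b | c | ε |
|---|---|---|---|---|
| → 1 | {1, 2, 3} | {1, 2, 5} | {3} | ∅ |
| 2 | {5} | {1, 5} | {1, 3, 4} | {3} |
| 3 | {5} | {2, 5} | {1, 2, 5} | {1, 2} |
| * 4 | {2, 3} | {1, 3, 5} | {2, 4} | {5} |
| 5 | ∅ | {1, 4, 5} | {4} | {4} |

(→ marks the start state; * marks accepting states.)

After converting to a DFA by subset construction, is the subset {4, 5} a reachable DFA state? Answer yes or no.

no

Start state of the DFA: {1} (ε-closure of the NFA start).
{1} --a--> {1, 2, 3}  [new]
{1} --b--> {1, 2, 3, 4, 5}  [new]
{1} --c--> {1, 2, 3}  [seen]
{1, 2, 3} --a--> {1, 2, 3, 4, 5}  [seen]
{1, 2, 3} --b--> {1, 2, 3, 4, 5}  [seen]
{1, 2, 3} --c--> {1, 2, 3, 4, 5}  [seen]
{1, 2, 3, 4, 5} --a--> {1, 2, 3, 4, 5}  [seen]
{1, 2, 3, 4, 5} --b--> {1, 2, 3, 4, 5}  [seen]
{1, 2, 3, 4, 5} --c--> {1, 2, 3, 4, 5}  [seen]
Reachable DFA states: {1}, {1, 2, 3}, {1, 2, 3, 4, 5}.
{4, 5} is not among them.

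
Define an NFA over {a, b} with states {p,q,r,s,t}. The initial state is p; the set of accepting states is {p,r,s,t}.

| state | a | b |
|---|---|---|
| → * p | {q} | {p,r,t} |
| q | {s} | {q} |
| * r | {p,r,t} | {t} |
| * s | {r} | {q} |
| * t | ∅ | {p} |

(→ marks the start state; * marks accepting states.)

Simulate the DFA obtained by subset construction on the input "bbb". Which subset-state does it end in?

{p,r,t}

Start: {p}.
δ(p,b) = {p,r,t}.
Union: {p,r,t}.
After b: {p,r,t}.
δ(p,b) = {p,r,t}; δ(r,b) = {t}; δ(t,b) = {p}.
Union: {p,r,t}.
After b: {p,r,t}.
δ(p,b) = {p,r,t}; δ(r,b) = {t}; δ(t,b) = {p}.
Union: {p,r,t}.
After b: {p,r,t}.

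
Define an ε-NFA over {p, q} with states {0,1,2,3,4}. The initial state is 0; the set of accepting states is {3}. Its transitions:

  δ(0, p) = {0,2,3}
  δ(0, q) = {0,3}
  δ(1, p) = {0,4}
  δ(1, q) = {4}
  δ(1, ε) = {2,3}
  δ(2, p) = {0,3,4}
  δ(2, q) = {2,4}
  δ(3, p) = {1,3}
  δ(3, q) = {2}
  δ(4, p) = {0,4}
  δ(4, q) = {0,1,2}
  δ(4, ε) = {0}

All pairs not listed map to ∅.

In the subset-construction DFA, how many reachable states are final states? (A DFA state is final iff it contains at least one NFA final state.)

5

Start state of the DFA: {0} (ε-closure of the NFA start).
{0} --p--> {0,2,3}  [new]
{0} --q--> {0,3}  [new]
{0,2,3} --p--> {0,1,2,3,4}  [new]
{0,2,3} --q--> {0,2,3,4}  [new]
{0,3} --p--> {0,1,2,3}  [new]
{0,3} --q--> {0,2,3}  [seen]
{0,1,2,3,4} --p--> {0,1,2,3,4}  [seen]
{0,1,2,3,4} --q--> {0,1,2,3,4}  [seen]
{0,2,3,4} --p--> {0,1,2,3,4}  [seen]
{0,2,3,4} --q--> {0,1,2,3,4}  [seen]
{0,1,2,3} --p--> {0,1,2,3,4}  [seen]
{0,1,2,3} --q--> {0,2,3,4}  [seen]
Reachable DFA states: {0}, {0,2,3}, {0,3}, {0,1,2,3,4}, {0,2,3,4}, {0,1,2,3}.
Accepting DFA states (contain an NFA accepting state): {0,2,3}, {0,3}, {0,1,2,3,4}, {0,2,3,4}, {0,1,2,3}.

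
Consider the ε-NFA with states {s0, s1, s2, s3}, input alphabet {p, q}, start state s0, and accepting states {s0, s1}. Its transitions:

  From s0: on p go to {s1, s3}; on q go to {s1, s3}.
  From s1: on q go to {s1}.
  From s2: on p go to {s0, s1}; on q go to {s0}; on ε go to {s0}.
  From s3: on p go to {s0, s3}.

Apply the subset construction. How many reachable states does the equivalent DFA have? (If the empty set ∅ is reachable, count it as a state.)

Start state of the DFA: {s0} (ε-closure of the NFA start).
{s0} --p--> {s1, s3}  [new]
{s0} --q--> {s1, s3}  [seen]
{s1, s3} --p--> {s0, s3}  [new]
{s1, s3} --q--> {s1}  [new]
{s0, s3} --p--> {s0, s1, s3}  [new]
{s0, s3} --q--> {s1, s3}  [seen]
{s1} --p--> ∅  [new]
{s1} --q--> {s1}  [seen]
{s0, s1, s3} --p--> {s0, s1, s3}  [seen]
{s0, s1, s3} --q--> {s1, s3}  [seen]
∅ --p--> ∅  [seen]
∅ --q--> ∅  [seen]
Reachable DFA states: {s0}, {s1, s3}, {s0, s3}, {s1}, {s0, s1, s3}, ∅.

6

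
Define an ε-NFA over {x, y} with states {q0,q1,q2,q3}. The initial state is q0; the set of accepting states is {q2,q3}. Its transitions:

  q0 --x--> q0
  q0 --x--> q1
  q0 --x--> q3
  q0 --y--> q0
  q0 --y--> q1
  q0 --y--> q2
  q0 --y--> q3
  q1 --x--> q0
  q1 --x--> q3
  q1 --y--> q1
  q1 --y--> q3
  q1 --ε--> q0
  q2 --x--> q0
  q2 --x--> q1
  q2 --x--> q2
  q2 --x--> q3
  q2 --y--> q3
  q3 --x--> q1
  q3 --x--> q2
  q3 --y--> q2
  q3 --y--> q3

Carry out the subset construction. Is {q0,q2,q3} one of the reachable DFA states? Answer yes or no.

Start state of the DFA: {q0} (ε-closure of the NFA start).
{q0} --x--> {q0,q1,q3}  [new]
{q0} --y--> {q0,q1,q2,q3}  [new]
{q0,q1,q3} --x--> {q0,q1,q2,q3}  [seen]
{q0,q1,q3} --y--> {q0,q1,q2,q3}  [seen]
{q0,q1,q2,q3} --x--> {q0,q1,q2,q3}  [seen]
{q0,q1,q2,q3} --y--> {q0,q1,q2,q3}  [seen]
Reachable DFA states: {q0}, {q0,q1,q3}, {q0,q1,q2,q3}.
{q0,q2,q3} is not among them.

no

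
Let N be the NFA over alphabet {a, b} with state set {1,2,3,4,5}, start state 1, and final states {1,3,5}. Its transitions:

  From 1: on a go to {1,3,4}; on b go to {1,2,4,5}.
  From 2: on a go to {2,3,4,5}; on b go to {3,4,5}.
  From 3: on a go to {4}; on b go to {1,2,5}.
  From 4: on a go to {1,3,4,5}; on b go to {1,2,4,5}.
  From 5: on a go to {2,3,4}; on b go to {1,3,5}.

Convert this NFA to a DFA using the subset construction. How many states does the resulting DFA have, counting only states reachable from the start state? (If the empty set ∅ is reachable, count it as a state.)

5

Start state of the DFA: {1}.
{1} --a--> {1,3,4}  [new]
{1} --b--> {1,2,4,5}  [new]
{1,3,4} --a--> {1,3,4,5}  [new]
{1,3,4} --b--> {1,2,4,5}  [seen]
{1,2,4,5} --a--> {1,2,3,4,5}  [new]
{1,2,4,5} --b--> {1,2,3,4,5}  [seen]
{1,3,4,5} --a--> {1,2,3,4,5}  [seen]
{1,3,4,5} --b--> {1,2,3,4,5}  [seen]
{1,2,3,4,5} --a--> {1,2,3,4,5}  [seen]
{1,2,3,4,5} --b--> {1,2,3,4,5}  [seen]
Reachable DFA states: {1}, {1,3,4}, {1,2,4,5}, {1,3,4,5}, {1,2,3,4,5}.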